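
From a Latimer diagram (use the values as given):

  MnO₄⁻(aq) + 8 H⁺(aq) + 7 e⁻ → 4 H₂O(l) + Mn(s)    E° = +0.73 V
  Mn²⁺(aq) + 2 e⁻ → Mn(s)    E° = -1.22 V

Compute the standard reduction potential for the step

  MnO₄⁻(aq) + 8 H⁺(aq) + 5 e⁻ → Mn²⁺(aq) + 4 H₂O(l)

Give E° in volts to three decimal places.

+1.510 V

Sequential free energies add, so n₃E°₃ = n₁E°₁ + n₂E°₂.
With n₃ = 7, and the known step contributing 2×(-1.22) V, the unknown satisfies 5·E° = 7×(+0.73) − 2×(-1.22) = +7.550.
E° = +7.550 / 5 = +1.510 V.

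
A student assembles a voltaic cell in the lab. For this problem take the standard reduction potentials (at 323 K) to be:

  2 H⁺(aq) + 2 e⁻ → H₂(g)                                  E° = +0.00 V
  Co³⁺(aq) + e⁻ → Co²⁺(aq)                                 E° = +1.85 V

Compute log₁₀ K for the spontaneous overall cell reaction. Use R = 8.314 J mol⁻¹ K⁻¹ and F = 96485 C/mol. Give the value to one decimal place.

Cathode: Co³⁺/Co²⁺; anode: H⁺/H₂. E°cell = (+1.85) − (+0.00) = +1.85 V, with n = 2.
ΔG° = −nFE° = −RT ln K, so ln K = nFE°/(RT) = (2)(96485)(+1.85) / ((8.314)(323)) = 132.938.
log₁₀ K = 132.938 / ln 10 = 57.7.

57.7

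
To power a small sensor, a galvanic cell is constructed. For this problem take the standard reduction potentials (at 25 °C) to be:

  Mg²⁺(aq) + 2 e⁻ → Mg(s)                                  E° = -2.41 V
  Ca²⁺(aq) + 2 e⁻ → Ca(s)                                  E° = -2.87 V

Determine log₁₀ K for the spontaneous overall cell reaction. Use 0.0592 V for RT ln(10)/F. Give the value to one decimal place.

15.5

Cathode: Mg²⁺/Mg; anode: Ca²⁺/Ca. E°cell = +0.46 V, n = 2.
log K = nE°cell / 0.0592 = (2)(+0.46) / 0.0592 = 15.5.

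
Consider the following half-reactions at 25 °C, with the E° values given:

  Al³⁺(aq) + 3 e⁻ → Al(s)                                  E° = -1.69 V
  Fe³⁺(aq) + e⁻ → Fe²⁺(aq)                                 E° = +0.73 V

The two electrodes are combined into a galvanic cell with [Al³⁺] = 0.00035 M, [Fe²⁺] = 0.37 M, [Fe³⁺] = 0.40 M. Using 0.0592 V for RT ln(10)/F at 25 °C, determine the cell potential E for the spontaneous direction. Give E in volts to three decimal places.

Fe³⁺/Fe²⁺ is the cathode (higher E°), Al³⁺/Al the anode: E°cell = +0.73 − (-1.69) = +2.42 V, n = 3.
Overall: 3 Fe³⁺(aq) + Al(s) → 3 Fe²⁺(aq) + Al³⁺(aq)
Q = [Fe²⁺]^3·[Al³⁺] / ([Fe³⁺]^3); log Q = -3.558.
E = E° − (0.0592/n) log Q = +2.42 − (0.0592/3)(-3.558) = +2.490 V.

+2.490 V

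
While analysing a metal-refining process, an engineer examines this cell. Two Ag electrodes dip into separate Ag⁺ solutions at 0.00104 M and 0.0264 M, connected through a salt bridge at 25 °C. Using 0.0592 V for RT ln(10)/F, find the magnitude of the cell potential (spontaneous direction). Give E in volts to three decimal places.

For a concentration cell E°cell = 0. The 0.0264 M side is the cathode (reduction is favoured where [Ag⁺] is higher).
With n = 1, E = −(0.0592/1) log([Ag⁺]ₐₙ/[Ag⁺]꜀ₐₜ) = −(0.0592/1) log(0.00104/0.0264) = −(0.0592/1)(-1.405) = +0.083 V.

+0.083 V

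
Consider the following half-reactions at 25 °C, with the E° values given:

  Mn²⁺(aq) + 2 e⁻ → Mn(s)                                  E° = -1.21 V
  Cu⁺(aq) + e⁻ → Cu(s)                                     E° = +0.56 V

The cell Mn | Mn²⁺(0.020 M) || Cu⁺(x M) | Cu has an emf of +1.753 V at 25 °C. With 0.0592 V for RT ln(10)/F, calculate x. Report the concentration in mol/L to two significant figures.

Cu⁺/Cu is the cathode, Mn²⁺/Mn the anode: E°cell = +1.77 V, n = 2.
Overall reaction: 2 Cu⁺(aq) + Mn(s) → 2 Cu(s) + Mn²⁺(aq); Q = [Mn²⁺]^1/[Cu⁺]^2.
From E = E° − (0.0592/n) log Q: log Q = (E° − E)·n/0.0592 = (+1.77 − (+1.753))·2/0.0592 = 0.5743.
So 2·log[Cu⁺] = 1·log(0.02) − log Q = -1.6990 − (0.5743) = -2.2733; log[Cu⁺] = -2.2733 / 2 = -1.1366; [Cu⁺] = 10^(-1.1366) ≈ 0.073 M.

0.073 M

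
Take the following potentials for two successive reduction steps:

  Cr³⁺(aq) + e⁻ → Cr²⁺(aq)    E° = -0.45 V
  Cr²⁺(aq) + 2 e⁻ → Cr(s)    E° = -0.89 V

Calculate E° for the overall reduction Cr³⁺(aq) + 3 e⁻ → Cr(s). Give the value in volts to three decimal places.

Adding the free-energy changes (−nFE°) of the two steps gives −n₃FE°₃ = −n₁FE°₁ − n₂FE°₂.
E°₃ = (1×-0.45 + 2×-0.89) / 3 = (-2.230) / 3 = -0.743 V.
E° values themselves are not directly additive — weighting by electron count is essential.

-0.743 V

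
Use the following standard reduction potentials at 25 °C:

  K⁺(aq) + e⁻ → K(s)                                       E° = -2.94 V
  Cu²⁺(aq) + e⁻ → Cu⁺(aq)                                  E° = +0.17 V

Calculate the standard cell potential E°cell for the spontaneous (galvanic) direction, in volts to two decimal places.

The Cu²⁺/Cu⁺ couple has the higher reduction potential, so it is the cathode; K⁺/K is oxidised at the anode.
E°cell = E°(cathode) − E°(anode) = (+0.17) − (-2.94) = +3.11 V.

+3.11 V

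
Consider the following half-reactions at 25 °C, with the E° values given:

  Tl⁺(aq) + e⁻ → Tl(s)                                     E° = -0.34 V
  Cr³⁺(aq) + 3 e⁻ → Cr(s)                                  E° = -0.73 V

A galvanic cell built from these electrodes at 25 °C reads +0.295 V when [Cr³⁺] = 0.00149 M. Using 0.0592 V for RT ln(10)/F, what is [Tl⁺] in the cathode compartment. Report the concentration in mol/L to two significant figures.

0.0028 M

Tl⁺/Tl is the cathode, Cr³⁺/Cr the anode: E°cell = +0.39 V, n = 3.
Overall reaction: 3 Tl⁺(aq) + Cr(s) → 3 Tl(s) + Cr³⁺(aq); Q = [Cr³⁺]^1/[Tl⁺]^3.
From E = E° − (0.0592/n) log Q: log Q = (E° − E)·n/0.0592 = (+0.39 − (+0.295))·3/0.0592 = 4.8142.
So 3·log[Tl⁺] = 1·log(0.00149) − log Q = -2.8268 − (4.8142) = -7.6410; log[Tl⁺] = -7.6410 / 3 = -2.5470; [Tl⁺] = 10^(-2.5470) ≈ 0.0028 M.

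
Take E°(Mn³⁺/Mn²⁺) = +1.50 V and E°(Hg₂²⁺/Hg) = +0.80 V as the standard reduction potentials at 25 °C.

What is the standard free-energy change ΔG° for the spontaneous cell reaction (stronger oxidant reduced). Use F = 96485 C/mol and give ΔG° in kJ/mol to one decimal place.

-135.1 kJ/mol

Mn³⁺/Mn²⁺ (E° = +1.50 V) is the cathode; Hg₂²⁺/Hg (E° = +0.80 V) is the anode, so E°cell = +0.70 V.
Balancing electrons gives n = 2 (lcm of 1 and 2).
ΔG° = −nFE° = −(2)(96485)(+0.70) = -135,079 J = -135.1 kJ/mol.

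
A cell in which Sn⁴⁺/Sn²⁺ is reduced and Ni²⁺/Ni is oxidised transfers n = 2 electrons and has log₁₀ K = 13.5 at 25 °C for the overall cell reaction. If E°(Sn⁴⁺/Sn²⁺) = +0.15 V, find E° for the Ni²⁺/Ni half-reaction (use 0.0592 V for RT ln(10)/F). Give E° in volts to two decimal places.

-0.25 V

E°cell = (0.0592/n)·log K = (0.0592/2)(13.5) = +0.400 V.
Since Sn⁴⁺/Sn²⁺ is the cathode and Ni²⁺/Ni the anode, E°cell = E°(Sn⁴⁺/Sn²⁺) − E°(Ni²⁺/Ni).
So E°(Ni²⁺/Ni) = E°(Sn⁴⁺/Sn²⁺) − E°cell = (+0.15) − (+0.400) = -0.25 V.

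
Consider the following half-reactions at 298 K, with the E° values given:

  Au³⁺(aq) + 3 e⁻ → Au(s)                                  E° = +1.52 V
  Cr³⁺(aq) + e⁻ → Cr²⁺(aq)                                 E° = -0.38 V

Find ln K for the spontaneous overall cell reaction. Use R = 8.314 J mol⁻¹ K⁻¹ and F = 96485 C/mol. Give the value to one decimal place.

Cathode: Au³⁺/Au; anode: Cr³⁺/Cr²⁺. E°cell = (+1.52) − (-0.38) = +1.90 V, with n = 3.
ΔG° = −nFE° = −RT ln K, so ln K = nFE°/(RT) = (3)(96485)(+1.90) / ((8.314)(298)) = 221.977.

222.0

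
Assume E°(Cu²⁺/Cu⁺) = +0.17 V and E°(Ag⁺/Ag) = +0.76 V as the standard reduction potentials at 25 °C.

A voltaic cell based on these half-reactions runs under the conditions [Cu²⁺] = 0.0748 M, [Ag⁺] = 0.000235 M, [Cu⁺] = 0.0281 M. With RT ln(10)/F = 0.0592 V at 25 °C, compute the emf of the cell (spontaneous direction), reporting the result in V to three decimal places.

Ag⁺/Ag is the cathode (higher E°), Cu²⁺/Cu⁺ the anode: E°cell = +0.76 − (+0.17) = +0.59 V, n = 1.
Overall: Ag⁺(aq) + Cu⁺(aq) → Ag(s) + Cu²⁺(aq)
Q = [Cu²⁺] / ([Ag⁺]·[Cu⁺]); log Q = 4.054.
E = E° − (0.0592/n) log Q = +0.59 − (0.0592/1)(4.054) = +0.350 V.

+0.350 V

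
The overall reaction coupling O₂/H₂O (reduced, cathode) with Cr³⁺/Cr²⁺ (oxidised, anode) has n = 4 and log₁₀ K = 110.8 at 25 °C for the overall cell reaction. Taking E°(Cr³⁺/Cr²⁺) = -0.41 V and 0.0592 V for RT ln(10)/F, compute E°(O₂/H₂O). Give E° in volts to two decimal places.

E°cell = (0.0592/n)·log K = (0.0592/4)(110.8) = +1.640 V.
Since O₂/H₂O is the cathode and Cr³⁺/Cr²⁺ the anode, E°cell = E°(O₂/H₂O) − E°(Cr³⁺/Cr²⁺).
So E°(O₂/H₂O) = E°cell + E°(Cr³⁺/Cr²⁺) = +1.640 + (-0.41) = +1.23 V.

+1.23 V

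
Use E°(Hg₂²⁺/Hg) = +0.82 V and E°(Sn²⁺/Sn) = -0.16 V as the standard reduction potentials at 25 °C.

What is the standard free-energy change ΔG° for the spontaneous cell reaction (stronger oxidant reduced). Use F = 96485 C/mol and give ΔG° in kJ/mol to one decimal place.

-189.1 kJ/mol

Hg₂²⁺/Hg (E° = +0.82 V) is the cathode; Sn²⁺/Sn (E° = -0.16 V) is the anode, so E°cell = +0.98 V.
Balancing electrons gives n = 2 (lcm of 2 and 2).
ΔG° = −nFE° = −(2)(96485)(+0.98) = -189,111 J = -189.1 kJ/mol.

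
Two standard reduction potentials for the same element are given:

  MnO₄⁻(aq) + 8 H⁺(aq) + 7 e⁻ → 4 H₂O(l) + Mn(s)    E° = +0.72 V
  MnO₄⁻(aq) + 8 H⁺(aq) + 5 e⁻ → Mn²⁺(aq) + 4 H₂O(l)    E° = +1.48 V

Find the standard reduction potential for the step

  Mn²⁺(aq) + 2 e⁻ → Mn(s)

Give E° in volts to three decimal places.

-1.180 V

Sequential free energies add, so n₃E°₃ = n₁E°₁ + n₂E°₂.
With n₃ = 7, and the known step contributing 5×(+1.48) V, the unknown satisfies 2·E° = 7×(+0.72) − 5×(+1.48) = -2.360.
E° = -2.360 / 2 = -1.180 V.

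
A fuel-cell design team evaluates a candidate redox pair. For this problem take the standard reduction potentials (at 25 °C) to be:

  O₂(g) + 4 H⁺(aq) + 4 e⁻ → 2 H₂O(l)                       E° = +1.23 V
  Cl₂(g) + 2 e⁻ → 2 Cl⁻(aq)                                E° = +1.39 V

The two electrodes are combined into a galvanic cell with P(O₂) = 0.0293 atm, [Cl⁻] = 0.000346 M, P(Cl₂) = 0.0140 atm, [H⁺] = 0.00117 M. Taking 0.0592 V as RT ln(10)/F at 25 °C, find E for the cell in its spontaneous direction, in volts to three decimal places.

Cl₂/Cl⁻ is the cathode (higher E°), O₂/H₂O the anode: E°cell = +1.39 − (+1.23) = +0.16 V, n = 4.
Overall: 2 Cl₂(g) + 2 H₂O(l) → 4 Cl⁻(aq) + O₂(g) + 4 H⁺(aq)
Q = [Cl⁻]^4·P(O₂)·[H⁺]^4 / (P(Cl₂)^2); log Q = -23.396.
E = E° − (0.0592/n) log Q = +0.16 − (0.0592/4)(-23.396) = +0.506 V.

+0.506 V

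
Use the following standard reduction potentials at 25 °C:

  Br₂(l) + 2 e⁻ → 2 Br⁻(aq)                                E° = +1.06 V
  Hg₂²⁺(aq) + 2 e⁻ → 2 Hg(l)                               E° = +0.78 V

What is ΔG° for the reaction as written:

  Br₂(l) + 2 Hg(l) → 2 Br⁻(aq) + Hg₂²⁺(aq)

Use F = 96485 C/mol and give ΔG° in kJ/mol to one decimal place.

As written, Br₂/Br⁻ is reduced (cathode) and Hg₂²⁺/Hg is oxidised (anode), so E°cell = (+1.06) − (+0.78) = +0.28 V.
Balancing electrons gives n = 2.
ΔG° = −nFE° = −(2)(96485)(+0.28) = -54,032 J = -54.0 kJ/mol.

-54.0 kJ/mol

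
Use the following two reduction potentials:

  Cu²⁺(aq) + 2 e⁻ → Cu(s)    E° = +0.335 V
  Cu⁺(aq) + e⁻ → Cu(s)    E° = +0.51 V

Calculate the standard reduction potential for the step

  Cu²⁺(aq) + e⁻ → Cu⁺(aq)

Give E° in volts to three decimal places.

Sequential free energies add, so n₃E°₃ = n₁E°₁ + n₂E°₂.
With n₃ = 2, and the known step contributing 1×(+0.51) V, the unknown satisfies 1·E° = 2×(+0.335) − 1×(+0.51) = +0.160.
E° = +0.160 / 1 = +0.160 V.

+0.160 V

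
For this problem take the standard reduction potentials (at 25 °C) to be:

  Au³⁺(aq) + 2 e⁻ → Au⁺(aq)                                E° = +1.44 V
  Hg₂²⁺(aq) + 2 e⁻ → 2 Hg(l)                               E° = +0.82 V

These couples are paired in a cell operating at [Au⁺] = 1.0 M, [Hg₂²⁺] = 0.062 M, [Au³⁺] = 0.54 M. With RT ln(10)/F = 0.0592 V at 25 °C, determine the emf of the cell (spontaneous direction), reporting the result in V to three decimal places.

Au³⁺/Au⁺ is the cathode (higher E°), Hg₂²⁺/Hg the anode: E°cell = +1.44 − (+0.82) = +0.62 V, n = 2.
Overall: Au³⁺(aq) + 2 Hg(l) → Au⁺(aq) + Hg₂²⁺(aq)
Q = [Au⁺]·[Hg₂²⁺] / ([Au³⁺]); log Q = -0.940.
E = E° − (0.0592/n) log Q = +0.62 − (0.0592/2)(-0.940) = +0.648 V.

+0.648 V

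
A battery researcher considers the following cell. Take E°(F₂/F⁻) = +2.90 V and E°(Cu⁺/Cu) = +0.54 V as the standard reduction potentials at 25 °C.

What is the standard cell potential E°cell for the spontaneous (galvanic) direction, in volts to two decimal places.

+2.36 V

The F₂/F⁻ couple has the higher reduction potential, so it is the cathode; Cu⁺/Cu is oxidised at the anode.
E°cell = E°(cathode) − E°(anode) = (+2.90) − (+0.54) = +2.36 V.
Since E°cell > 0, the reaction is spontaneous under standard conditions.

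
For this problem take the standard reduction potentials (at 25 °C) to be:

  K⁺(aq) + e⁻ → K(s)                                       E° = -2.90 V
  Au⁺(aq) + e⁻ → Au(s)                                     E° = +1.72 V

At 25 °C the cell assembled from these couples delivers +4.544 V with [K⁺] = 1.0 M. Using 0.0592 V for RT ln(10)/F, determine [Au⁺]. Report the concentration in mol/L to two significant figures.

Au⁺/Au is the cathode, K⁺/K the anode: E°cell = +4.62 V, n = 1.
Overall reaction: Au⁺(aq) + K(s) → Au(s) + K⁺(aq); Q = [K⁺]^1/[Au⁺]^1.
From E = E° − (0.0592/n) log Q: log Q = (E° − E)·n/0.0592 = (+4.62 − (+4.544))·1/0.0592 = 1.2838.
So 1·log[Au⁺] = 1·log(1) − log Q = 0.0000 − (1.2838) = -1.2838; [Au⁺] = 10^(-1.2838) ≈ 0.052 M.

0.052 M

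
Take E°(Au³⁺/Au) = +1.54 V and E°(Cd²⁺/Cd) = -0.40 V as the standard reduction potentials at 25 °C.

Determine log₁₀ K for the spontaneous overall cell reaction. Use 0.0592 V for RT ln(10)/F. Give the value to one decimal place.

196.6

Cathode: Au³⁺/Au; anode: Cd²⁺/Cd. E°cell = +1.94 V, n = 6.
log K = nE°cell / 0.0592 = (6)(+1.94) / 0.0592 = 196.6.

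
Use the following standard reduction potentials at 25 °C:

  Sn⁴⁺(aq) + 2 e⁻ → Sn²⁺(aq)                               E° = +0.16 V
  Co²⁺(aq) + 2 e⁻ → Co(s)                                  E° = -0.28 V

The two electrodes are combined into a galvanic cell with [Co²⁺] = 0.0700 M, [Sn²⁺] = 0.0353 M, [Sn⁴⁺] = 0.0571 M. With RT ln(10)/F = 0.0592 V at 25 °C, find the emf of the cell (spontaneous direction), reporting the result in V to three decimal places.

+0.480 V

Sn⁴⁺/Sn²⁺ is the cathode (higher E°), Co²⁺/Co the anode: E°cell = +0.16 − (-0.28) = +0.44 V, n = 2.
Overall: Sn⁴⁺(aq) + Co(s) → Sn²⁺(aq) + Co²⁺(aq)
Q = [Sn²⁺]·[Co²⁺] / ([Sn⁴⁺]); log Q = -1.364.
E = E° − (0.0592/n) log Q = +0.44 − (0.0592/2)(-1.364) = +0.480 V.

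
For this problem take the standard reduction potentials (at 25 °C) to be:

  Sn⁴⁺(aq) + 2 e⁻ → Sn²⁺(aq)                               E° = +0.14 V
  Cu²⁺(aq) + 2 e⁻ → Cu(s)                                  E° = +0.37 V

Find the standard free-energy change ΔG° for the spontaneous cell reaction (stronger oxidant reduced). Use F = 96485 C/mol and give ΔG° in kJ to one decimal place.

-44.4 kJ

Cu²⁺/Cu (E° = +0.37 V) is the cathode; Sn⁴⁺/Sn²⁺ (E° = +0.14 V) is the anode, so E°cell = +0.23 V.
Balancing electrons gives n = 2 (lcm of 2 and 2).
ΔG° = −nFE° = −(2)(96485)(+0.23) = -44,383 J = -44.4 kJ.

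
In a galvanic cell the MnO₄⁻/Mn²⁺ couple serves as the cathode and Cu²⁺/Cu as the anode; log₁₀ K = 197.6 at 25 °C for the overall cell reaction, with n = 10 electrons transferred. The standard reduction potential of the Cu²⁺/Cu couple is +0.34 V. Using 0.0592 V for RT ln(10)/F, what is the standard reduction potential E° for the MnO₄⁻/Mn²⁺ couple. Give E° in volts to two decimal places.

E°cell = (0.0592/n)·log K = (0.0592/10)(197.6) = +1.170 V.
Since MnO₄⁻/Mn²⁺ is the cathode and Cu²⁺/Cu the anode, E°cell = E°(MnO₄⁻/Mn²⁺) − E°(Cu²⁺/Cu).
So E°(MnO₄⁻/Mn²⁺) = E°cell + E°(Cu²⁺/Cu) = +1.170 + (+0.34) = +1.51 V.

+1.51 V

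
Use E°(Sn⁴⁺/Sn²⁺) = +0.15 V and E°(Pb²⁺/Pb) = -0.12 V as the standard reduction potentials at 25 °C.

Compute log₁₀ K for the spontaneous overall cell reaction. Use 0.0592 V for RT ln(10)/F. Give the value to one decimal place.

Cathode: Sn⁴⁺/Sn²⁺; anode: Pb²⁺/Pb. E°cell = +0.27 V, n = 2.
log K = nE°cell / 0.0592 = (2)(+0.27) / 0.0592 = 9.1.

9.1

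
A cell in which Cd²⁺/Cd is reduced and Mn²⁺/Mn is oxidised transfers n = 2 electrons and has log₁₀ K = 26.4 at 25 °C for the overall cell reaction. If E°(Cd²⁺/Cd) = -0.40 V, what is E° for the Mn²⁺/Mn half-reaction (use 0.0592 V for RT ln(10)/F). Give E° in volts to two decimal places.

-1.18 V

E°cell = (0.0592/n)·log K = (0.0592/2)(26.4) = +0.781 V.
Since Cd²⁺/Cd is the cathode and Mn²⁺/Mn the anode, E°cell = E°(Cd²⁺/Cd) − E°(Mn²⁺/Mn).
So E°(Mn²⁺/Mn) = E°(Cd²⁺/Cd) − E°cell = (-0.40) − (+0.781) = -1.18 V.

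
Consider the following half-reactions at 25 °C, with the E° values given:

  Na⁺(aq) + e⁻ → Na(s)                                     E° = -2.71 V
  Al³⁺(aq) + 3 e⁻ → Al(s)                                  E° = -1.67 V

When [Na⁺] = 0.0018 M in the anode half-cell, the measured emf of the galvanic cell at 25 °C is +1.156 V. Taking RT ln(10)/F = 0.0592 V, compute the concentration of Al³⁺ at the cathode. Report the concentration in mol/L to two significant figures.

0.0044 M

Al³⁺/Al is the cathode, Na⁺/Na the anode: E°cell = +1.04 V, n = 3.
Overall reaction: Al³⁺(aq) + 3 Na(s) → Al(s) + 3 Na⁺(aq); Q = [Na⁺]^3/[Al³⁺]^1.
From E = E° − (0.0592/n) log Q: log Q = (E° − E)·n/0.0592 = (+1.04 − (+1.156))·3/0.0592 = -5.8784.
So 1·log[Al³⁺] = 3·log(0.0018) − log Q = -8.2342 − (-5.8784) = -2.3558; [Al³⁺] = 10^(-2.3558) ≈ 0.0044 M.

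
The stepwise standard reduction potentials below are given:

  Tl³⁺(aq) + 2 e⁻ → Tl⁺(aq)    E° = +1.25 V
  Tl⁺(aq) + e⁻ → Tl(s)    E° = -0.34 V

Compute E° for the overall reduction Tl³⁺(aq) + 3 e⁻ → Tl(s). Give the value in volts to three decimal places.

Standard free energies of sequential steps add: ΔG°₃ = ΔG°₁ + ΔG°₂, so n₃E°₃ = n₁E°₁ + n₂E°₂.
E°₃ = (2×+1.25 + 1×-0.34) / 3 = (+2.160) / 3 = +0.720 V.

+0.720 V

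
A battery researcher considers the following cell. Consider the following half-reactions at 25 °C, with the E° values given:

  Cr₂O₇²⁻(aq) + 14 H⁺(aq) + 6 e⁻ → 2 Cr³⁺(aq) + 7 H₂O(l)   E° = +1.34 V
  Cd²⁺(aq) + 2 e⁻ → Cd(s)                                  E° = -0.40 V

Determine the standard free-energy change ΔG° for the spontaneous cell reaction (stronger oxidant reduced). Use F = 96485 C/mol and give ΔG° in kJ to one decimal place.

Cr₂O₇²⁻/Cr³⁺ (E° = +1.34 V) is the cathode; Cd²⁺/Cd (E° = -0.40 V) is the anode, so E°cell = +1.74 V.
Balancing electrons gives n = 6 (lcm of 6 and 2).
ΔG° = −nFE° = −(6)(96485)(+1.74) = -1,007,303 J = -1007.3 kJ.

-1007.3 kJ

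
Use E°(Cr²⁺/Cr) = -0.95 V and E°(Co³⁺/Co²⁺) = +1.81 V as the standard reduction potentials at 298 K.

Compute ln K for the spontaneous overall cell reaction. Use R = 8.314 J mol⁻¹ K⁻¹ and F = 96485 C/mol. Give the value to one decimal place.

Cathode: Co³⁺/Co²⁺; anode: Cr²⁺/Cr. E°cell = (+1.81) − (-0.95) = +2.76 V, with n = 2.
ΔG° = −nFE° = −RT ln K, so ln K = nFE°/(RT) = (2)(96485)(+2.76) / ((8.314)(298)) = 214.967.

215.0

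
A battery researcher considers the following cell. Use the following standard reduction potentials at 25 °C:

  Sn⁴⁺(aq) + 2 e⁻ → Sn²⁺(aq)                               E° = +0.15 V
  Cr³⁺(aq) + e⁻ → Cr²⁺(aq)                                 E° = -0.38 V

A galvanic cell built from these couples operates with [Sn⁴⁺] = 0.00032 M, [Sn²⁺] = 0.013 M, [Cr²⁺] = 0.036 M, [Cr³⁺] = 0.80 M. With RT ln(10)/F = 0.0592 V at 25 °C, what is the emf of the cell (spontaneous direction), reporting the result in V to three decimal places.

+0.403 V

Sn⁴⁺/Sn²⁺ is the cathode (higher E°), Cr³⁺/Cr²⁺ the anode: E°cell = +0.15 − (-0.38) = +0.53 V, n = 2.
Overall: Sn⁴⁺(aq) + 2 Cr²⁺(aq) → Sn²⁺(aq) + 2 Cr³⁺(aq)
Q = [Sn²⁺]·[Cr³⁺]^2 / ([Sn⁴⁺]·[Cr²⁺]^2); log Q = 4.302.
E = E° − (0.0592/n) log Q = +0.53 − (0.0592/2)(4.302) = +0.403 V.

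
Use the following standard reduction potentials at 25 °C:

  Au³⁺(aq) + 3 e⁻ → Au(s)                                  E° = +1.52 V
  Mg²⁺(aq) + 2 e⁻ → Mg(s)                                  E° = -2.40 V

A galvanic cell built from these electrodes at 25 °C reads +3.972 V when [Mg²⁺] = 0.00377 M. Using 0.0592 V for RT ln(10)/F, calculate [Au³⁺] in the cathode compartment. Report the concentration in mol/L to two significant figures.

Au³⁺/Au is the cathode, Mg²⁺/Mg the anode: E°cell = +3.92 V, n = 6.
Overall reaction: 2 Au³⁺(aq) + 3 Mg(s) → 2 Au(s) + 3 Mg²⁺(aq); Q = [Mg²⁺]^3/[Au³⁺]^2.
From E = E° − (0.0592/n) log Q: log Q = (E° − E)·n/0.0592 = (+3.92 − (+3.972))·6/0.0592 = -5.2703.
So 2·log[Au³⁺] = 3·log(0.00377) − log Q = -7.2710 − (-5.2703) = -2.0007; log[Au³⁺] = -2.0007 / 2 = -1.0004; [Au³⁺] = 10^(-1.0004) ≈ 0.100 M.

0.100 M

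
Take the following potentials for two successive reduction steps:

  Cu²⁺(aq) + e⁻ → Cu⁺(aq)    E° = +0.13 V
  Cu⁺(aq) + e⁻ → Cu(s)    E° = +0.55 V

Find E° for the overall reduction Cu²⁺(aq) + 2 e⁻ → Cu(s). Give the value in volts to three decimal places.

Adding the free-energy changes (−nFE°) of the two steps gives −n₃FE°₃ = −n₁FE°₁ − n₂FE°₂.
E°₃ = (1×+0.13 + 1×+0.55) / 2 = (+0.680) / 2 = +0.340 V.

+0.340 V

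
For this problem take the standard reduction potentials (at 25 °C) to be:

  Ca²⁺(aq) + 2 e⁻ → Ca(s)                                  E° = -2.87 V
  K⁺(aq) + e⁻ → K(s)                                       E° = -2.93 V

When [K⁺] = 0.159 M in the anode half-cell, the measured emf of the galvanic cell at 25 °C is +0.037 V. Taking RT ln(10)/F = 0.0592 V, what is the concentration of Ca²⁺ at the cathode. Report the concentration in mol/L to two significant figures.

Ca²⁺/Ca is the cathode, K⁺/K the anode: E°cell = +0.06 V, n = 2.
Overall reaction: Ca²⁺(aq) + 2 K(s) → Ca(s) + 2 K⁺(aq); Q = [K⁺]^2/[Ca²⁺]^1.
From E = E° − (0.0592/n) log Q: log Q = (E° − E)·n/0.0592 = (+0.06 − (+0.037))·2/0.0592 = 0.7770.
So 1·log[Ca²⁺] = 2·log(0.159) − log Q = -1.5972 − (0.7770) = -2.3742; [Ca²⁺] = 10^(-2.3742) ≈ 0.0042 M.

0.0042 M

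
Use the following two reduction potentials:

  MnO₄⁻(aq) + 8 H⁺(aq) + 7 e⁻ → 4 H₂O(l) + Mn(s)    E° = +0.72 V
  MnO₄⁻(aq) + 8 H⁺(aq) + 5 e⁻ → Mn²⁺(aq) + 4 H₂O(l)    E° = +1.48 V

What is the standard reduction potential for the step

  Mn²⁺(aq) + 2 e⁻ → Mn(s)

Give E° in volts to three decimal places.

Sequential free energies add, so n₃E°₃ = n₁E°₁ + n₂E°₂.
With n₃ = 7, and the known step contributing 5×(+1.48) V, the unknown satisfies 2·E° = 7×(+0.72) − 5×(+1.48) = -2.360.
E° = -2.360 / 2 = -1.180 V.

-1.180 V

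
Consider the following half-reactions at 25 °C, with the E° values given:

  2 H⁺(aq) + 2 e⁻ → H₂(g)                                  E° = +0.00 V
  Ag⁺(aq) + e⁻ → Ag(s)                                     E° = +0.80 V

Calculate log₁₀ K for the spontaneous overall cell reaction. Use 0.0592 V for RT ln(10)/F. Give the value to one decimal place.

27.0

Cathode: Ag⁺/Ag; anode: H⁺/H₂. E°cell = +0.80 V, n = 2.
log K = nE°cell / 0.0592 = (2)(+0.80) / 0.0592 = 27.0.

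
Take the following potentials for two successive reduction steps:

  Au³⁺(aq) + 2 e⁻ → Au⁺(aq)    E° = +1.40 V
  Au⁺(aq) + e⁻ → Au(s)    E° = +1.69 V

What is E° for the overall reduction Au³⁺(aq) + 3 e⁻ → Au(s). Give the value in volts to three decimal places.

+1.497 V

Since ΔG° = −nFE° is additive over sequential reductions, n₃E°₃ = n₁E°₁ + n₂E°₂.
E°₃ = (2×+1.40 + 1×+1.69) / 3 = (+4.490) / 3 = +1.497 V.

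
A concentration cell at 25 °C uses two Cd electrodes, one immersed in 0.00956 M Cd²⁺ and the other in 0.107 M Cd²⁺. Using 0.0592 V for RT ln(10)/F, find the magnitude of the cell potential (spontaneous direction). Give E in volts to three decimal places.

For a concentration cell E°cell = 0. The 0.107 M side is the cathode (reduction is favoured where [Cd²⁺] is higher).
With n = 2, E = −(0.0592/2) log([Cd²⁺]ₐₙ/[Cd²⁺]꜀ₐₜ) = −(0.0592/2) log(0.00956/0.107) = −(0.0592/2)(-1.049) = +0.031 V.

+0.031 V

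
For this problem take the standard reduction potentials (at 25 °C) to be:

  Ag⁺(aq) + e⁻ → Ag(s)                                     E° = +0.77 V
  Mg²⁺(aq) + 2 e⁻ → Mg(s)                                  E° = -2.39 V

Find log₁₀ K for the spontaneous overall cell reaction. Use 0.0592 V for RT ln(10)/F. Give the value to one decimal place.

106.8

Cathode: Ag⁺/Ag; anode: Mg²⁺/Mg. E°cell = +3.16 V, n = 2.
log K = nE°cell / 0.0592 = (2)(+3.16) / 0.0592 = 106.8.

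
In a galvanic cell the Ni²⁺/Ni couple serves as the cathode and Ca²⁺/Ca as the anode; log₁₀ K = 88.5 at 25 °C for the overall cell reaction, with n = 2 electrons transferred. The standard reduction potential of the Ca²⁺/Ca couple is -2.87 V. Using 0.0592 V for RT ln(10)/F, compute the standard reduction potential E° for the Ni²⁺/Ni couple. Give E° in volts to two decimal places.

E°cell = (0.0592/n)·log K = (0.0592/2)(88.5) = +2.620 V.
Since Ni²⁺/Ni is the cathode and Ca²⁺/Ca the anode, E°cell = E°(Ni²⁺/Ni) − E°(Ca²⁺/Ca).
So E°(Ni²⁺/Ni) = E°cell + E°(Ca²⁺/Ca) = +2.620 + (-2.87) = -0.25 V.

-0.25 V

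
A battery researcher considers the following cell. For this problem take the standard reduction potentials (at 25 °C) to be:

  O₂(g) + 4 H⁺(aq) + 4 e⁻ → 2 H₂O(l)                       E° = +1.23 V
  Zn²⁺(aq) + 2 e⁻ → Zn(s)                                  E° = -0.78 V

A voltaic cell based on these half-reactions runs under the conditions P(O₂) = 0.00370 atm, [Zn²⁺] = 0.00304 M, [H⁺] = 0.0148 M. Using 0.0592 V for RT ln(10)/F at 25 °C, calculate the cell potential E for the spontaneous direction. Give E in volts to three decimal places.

O₂/H₂O is the cathode (higher E°), Zn²⁺/Zn the anode: E°cell = +1.23 − (-0.78) = +2.01 V, n = 4.
Overall: O₂(g) + 4 H⁺(aq) + 2 Zn(s) → 2 H₂O(l) + 2 Zn²⁺(aq)
Q = [Zn²⁺]^2 / (P(O₂)·[H⁺]^4); log Q = 4.716.
E = E° − (0.0592/n) log Q = +2.01 − (0.0592/4)(4.716) = +1.940 V.

+1.940 V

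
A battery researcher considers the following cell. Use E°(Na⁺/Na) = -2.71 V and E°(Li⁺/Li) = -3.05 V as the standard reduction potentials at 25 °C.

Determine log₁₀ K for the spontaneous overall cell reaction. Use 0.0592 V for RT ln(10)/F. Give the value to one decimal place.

Cathode: Na⁺/Na; anode: Li⁺/Li. E°cell = +0.34 V, n = 1.
log K = nE°cell / 0.0592 = (1)(+0.34) / 0.0592 = 5.7.

5.7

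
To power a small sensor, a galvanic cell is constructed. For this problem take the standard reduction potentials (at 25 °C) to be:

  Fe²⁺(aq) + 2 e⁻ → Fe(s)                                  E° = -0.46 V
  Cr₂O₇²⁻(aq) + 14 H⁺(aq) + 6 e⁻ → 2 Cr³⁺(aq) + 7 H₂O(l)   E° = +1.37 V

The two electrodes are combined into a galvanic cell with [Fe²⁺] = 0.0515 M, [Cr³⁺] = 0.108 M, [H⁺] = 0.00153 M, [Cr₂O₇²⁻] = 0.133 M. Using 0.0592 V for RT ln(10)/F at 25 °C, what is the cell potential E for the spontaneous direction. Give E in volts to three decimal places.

Cr₂O₇²⁻/Cr³⁺ is the cathode (higher E°), Fe²⁺/Fe the anode: E°cell = +1.37 − (-0.46) = +1.83 V, n = 6.
Overall: Cr₂O₇²⁻(aq) + 14 H⁺(aq) + 3 Fe(s) → 2 Cr³⁺(aq) + 7 H₂O(l) + 3 Fe²⁺(aq)
Q = [Cr³⁺]^2·[Fe²⁺]^3 / ([Cr₂O₇²⁻]·[H⁺]^14); log Q = 34.493.
E = E° − (0.0592/n) log Q = +1.83 − (0.0592/6)(34.493) = +1.490 V.

+1.490 V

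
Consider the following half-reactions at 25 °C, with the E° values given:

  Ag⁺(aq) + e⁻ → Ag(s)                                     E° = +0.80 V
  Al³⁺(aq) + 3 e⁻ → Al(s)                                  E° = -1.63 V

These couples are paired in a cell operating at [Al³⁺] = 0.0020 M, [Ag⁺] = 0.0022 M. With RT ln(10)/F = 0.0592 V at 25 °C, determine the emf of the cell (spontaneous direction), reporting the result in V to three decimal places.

+2.326 V

Ag⁺/Ag is the cathode (higher E°), Al³⁺/Al the anode: E°cell = +0.80 − (-1.63) = +2.43 V, n = 3.
Overall: 3 Ag⁺(aq) + Al(s) → 3 Ag(s) + Al³⁺(aq)
Q = [Al³⁺] / ([Ag⁺]^3); log Q = 5.274.
E = E° − (0.0592/n) log Q = +2.43 − (0.0592/3)(5.274) = +2.326 V.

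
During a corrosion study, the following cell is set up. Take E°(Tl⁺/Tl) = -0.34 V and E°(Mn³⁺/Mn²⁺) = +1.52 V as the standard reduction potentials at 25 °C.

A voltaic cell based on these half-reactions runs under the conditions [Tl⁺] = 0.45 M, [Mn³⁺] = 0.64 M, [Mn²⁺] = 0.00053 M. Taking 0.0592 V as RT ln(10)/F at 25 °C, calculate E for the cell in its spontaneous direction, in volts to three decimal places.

Mn³⁺/Mn²⁺ is the cathode (higher E°), Tl⁺/Tl the anode: E°cell = +1.52 − (-0.34) = +1.86 V, n = 1.
Overall: Mn³⁺(aq) + Tl(s) → Mn²⁺(aq) + Tl⁺(aq)
Q = [Mn²⁺]·[Tl⁺] / ([Mn³⁺]); log Q = -3.429.
E = E° − (0.0592/n) log Q = +1.86 − (0.0592/1)(-3.429) = +2.063 V.

+2.063 V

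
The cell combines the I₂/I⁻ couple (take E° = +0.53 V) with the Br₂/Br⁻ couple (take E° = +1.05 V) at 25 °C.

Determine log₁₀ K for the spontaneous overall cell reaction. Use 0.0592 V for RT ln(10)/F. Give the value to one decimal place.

Cathode: Br₂/Br⁻; anode: I₂/I⁻. E°cell = +0.52 V, n = 2.
log K = nE°cell / 0.0592 = (2)(+0.52) / 0.0592 = 17.6.

17.6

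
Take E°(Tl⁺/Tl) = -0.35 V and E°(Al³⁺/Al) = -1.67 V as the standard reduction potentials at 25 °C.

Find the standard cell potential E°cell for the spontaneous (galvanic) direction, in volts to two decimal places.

The Tl⁺/Tl couple has the higher reduction potential, so it is the cathode; Al³⁺/Al is oxidised at the anode.
E°cell = E°(cathode) − E°(anode) = (-0.35) − (-1.67) = +1.32 V.

+1.32 V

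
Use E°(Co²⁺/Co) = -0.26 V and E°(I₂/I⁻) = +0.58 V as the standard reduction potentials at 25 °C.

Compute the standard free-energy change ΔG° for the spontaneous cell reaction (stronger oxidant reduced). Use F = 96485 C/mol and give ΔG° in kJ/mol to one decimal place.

-162.1 kJ/mol

I₂/I⁻ (E° = +0.58 V) is the cathode; Co²⁺/Co (E° = -0.26 V) is the anode, so E°cell = +0.84 V.
Balancing electrons gives n = 2 (lcm of 2 and 2).
ΔG° = −nFE° = −(2)(96485)(+0.84) = -162,095 J = -162.1 kJ/mol.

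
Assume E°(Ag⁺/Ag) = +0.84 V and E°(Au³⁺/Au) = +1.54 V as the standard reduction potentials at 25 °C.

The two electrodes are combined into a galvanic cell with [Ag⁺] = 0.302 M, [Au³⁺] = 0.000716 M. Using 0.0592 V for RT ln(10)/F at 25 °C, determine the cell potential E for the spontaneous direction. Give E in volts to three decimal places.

+0.669 V

Au³⁺/Au is the cathode (higher E°), Ag⁺/Ag the anode: E°cell = +1.54 − (+0.84) = +0.70 V, n = 3.
Overall: Au³⁺(aq) + 3 Ag(s) → Au(s) + 3 Ag⁺(aq)
Q = [Ag⁺]^3 / ([Au³⁺]); log Q = 1.585.
E = E° − (0.0592/n) log Q = +0.70 − (0.0592/3)(1.585) = +0.669 V.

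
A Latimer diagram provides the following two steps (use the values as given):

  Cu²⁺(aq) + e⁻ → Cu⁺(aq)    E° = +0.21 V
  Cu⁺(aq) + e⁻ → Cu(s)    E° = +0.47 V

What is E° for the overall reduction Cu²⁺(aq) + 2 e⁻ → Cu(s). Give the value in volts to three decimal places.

Standard free energies of sequential steps add: ΔG°₃ = ΔG°₁ + ΔG°₂, so n₃E°₃ = n₁E°₁ + n₂E°₂.
E°₃ = (1×+0.21 + 1×+0.47) / 2 = (+0.680) / 2 = +0.340 V.

+0.340 V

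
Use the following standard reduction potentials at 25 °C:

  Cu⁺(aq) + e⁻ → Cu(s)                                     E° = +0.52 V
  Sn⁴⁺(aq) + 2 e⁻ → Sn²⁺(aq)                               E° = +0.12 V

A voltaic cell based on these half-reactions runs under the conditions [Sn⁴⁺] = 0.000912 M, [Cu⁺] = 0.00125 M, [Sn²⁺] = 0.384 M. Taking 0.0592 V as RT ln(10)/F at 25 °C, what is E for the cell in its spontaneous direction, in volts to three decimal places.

Cu⁺/Cu is the cathode (higher E°), Sn⁴⁺/Sn²⁺ the anode: E°cell = +0.52 − (+0.12) = +0.40 V, n = 2.
Overall: 2 Cu⁺(aq) + Sn²⁺(aq) → 2 Cu(s) + Sn⁴⁺(aq)
Q = [Sn⁴⁺] / ([Cu⁺]^2·[Sn²⁺]); log Q = 3.182.
E = E° − (0.0592/n) log Q = +0.40 − (0.0592/2)(3.182) = +0.306 V.

+0.306 V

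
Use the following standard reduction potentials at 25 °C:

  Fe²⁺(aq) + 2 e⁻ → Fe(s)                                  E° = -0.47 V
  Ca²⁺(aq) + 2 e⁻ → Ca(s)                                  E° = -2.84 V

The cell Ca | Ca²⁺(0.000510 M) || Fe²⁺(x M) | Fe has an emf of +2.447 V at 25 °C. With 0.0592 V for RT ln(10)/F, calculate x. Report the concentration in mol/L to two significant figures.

0.20 M

Fe²⁺/Fe is the cathode, Ca²⁺/Ca the anode: E°cell = +2.37 V, n = 2.
Overall reaction: Fe²⁺(aq) + Ca(s) → Fe(s) + Ca²⁺(aq); Q = [Ca²⁺]^1/[Fe²⁺]^1.
From E = E° − (0.0592/n) log Q: log Q = (E° − E)·n/0.0592 = (+2.37 − (+2.447))·2/0.0592 = -2.6014.
So 1·log[Fe²⁺] = 1·log(0.00051) − log Q = -3.2924 − (-2.6014) = -0.6910; [Fe²⁺] = 10^(-0.6910) ≈ 0.20 M.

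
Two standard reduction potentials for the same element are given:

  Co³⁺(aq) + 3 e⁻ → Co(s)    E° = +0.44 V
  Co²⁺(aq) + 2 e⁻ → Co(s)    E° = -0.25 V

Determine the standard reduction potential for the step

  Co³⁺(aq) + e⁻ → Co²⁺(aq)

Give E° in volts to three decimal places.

+1.820 V

Sequential free energies add, so n₃E°₃ = n₁E°₁ + n₂E°₂.
With n₃ = 3, and the known step contributing 2×(-0.25) V, the unknown satisfies 1·E° = 3×(+0.44) − 2×(-0.25) = +1.820.
E° = +1.820 / 1 = +1.820 V.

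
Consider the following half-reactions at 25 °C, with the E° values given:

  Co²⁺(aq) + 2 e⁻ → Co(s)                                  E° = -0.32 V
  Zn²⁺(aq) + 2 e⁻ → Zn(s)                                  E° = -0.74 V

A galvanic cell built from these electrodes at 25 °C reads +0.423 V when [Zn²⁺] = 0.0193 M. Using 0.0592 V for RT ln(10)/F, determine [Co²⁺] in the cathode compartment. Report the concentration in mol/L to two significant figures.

0.024 M

Co²⁺/Co is the cathode, Zn²⁺/Zn the anode: E°cell = +0.42 V, n = 2.
Overall reaction: Co²⁺(aq) + Zn(s) → Co(s) + Zn²⁺(aq); Q = [Zn²⁺]^1/[Co²⁺]^1.
From E = E° − (0.0592/n) log Q: log Q = (E° − E)·n/0.0592 = (+0.42 − (+0.423))·2/0.0592 = -0.1014.
So 1·log[Co²⁺] = 1·log(0.0193) − log Q = -1.7144 − (-0.1014) = -1.6130; [Co²⁺] = 10^(-1.6130) ≈ 0.024 M.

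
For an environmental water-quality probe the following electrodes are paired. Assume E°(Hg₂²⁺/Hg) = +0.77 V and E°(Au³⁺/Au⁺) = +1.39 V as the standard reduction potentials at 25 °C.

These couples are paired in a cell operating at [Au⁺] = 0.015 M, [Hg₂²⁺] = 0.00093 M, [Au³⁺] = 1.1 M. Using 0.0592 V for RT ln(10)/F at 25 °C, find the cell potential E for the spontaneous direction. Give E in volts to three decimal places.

Au³⁺/Au⁺ is the cathode (higher E°), Hg₂²⁺/Hg the anode: E°cell = +1.39 − (+0.77) = +0.62 V, n = 2.
Overall: Au³⁺(aq) + 2 Hg(l) → Au⁺(aq) + Hg₂²⁺(aq)
Q = [Au⁺]·[Hg₂²⁺] / ([Au³⁺]); log Q = -4.897.
E = E° − (0.0592/n) log Q = +0.62 − (0.0592/2)(-4.897) = +0.765 V.

+0.765 V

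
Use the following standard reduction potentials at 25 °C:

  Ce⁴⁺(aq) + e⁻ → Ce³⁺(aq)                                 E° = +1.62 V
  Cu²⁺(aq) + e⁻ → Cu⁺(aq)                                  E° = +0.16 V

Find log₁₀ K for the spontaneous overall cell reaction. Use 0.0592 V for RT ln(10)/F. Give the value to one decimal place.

24.7

Cathode: Ce⁴⁺/Ce³⁺; anode: Cu²⁺/Cu⁺. E°cell = +1.46 V, n = 1.
log K = nE°cell / 0.0592 = (1)(+1.46) / 0.0592 = 24.7.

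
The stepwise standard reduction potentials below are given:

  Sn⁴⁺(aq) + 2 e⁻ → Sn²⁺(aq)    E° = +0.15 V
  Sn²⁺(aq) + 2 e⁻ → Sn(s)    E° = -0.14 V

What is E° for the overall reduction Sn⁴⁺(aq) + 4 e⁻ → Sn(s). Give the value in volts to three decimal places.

+0.005 V

Standard free energies of sequential steps add: ΔG°₃ = ΔG°₁ + ΔG°₂, so n₃E°₃ = n₁E°₁ + n₂E°₂.
E°₃ = (2×+0.15 + 2×-0.14) / 4 = (+0.020) / 4 = +0.005 V.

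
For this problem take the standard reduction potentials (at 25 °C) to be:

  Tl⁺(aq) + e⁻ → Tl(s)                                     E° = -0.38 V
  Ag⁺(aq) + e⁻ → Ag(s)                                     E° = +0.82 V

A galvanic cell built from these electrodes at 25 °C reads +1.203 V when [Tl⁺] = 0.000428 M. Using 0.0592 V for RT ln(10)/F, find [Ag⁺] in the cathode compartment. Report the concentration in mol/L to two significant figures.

Ag⁺/Ag is the cathode, Tl⁺/Tl the anode: E°cell = +1.20 V, n = 1.
Overall reaction: Ag⁺(aq) + Tl(s) → Ag(s) + Tl⁺(aq); Q = [Tl⁺]^1/[Ag⁺]^1.
From E = E° − (0.0592/n) log Q: log Q = (E° − E)·n/0.0592 = (+1.20 − (+1.203))·1/0.0592 = -0.0507.
So 1·log[Ag⁺] = 1·log(0.000428) − log Q = -3.3686 − (-0.0507) = -3.3179; [Ag⁺] = 10^(-3.3179) ≈ 0.00048 M.

0.00048 M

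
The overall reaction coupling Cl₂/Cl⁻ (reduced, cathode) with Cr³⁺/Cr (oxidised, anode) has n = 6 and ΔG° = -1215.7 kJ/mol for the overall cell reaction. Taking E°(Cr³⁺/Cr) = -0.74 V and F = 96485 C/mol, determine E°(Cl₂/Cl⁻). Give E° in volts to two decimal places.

E°cell = −ΔG°/(nF) = −(-1215.7×10³)/((6)(96485)) = +2.100 V.
Since Cl₂/Cl⁻ is the cathode and Cr³⁺/Cr the anode, E°cell = E°(Cl₂/Cl⁻) − E°(Cr³⁺/Cr).
So E°(Cl₂/Cl⁻) = E°cell + E°(Cr³⁺/Cr) = +2.100 + (-0.74) = +1.36 V.

+1.36 V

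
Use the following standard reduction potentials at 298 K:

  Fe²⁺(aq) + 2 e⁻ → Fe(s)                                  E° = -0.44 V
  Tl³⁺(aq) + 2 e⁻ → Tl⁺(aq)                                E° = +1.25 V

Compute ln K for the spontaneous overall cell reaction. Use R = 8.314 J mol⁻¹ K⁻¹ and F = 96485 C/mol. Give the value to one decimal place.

131.6

Cathode: Tl³⁺/Tl⁺; anode: Fe²⁺/Fe. E°cell = (+1.25) − (-0.44) = +1.69 V, with n = 2.
ΔG° = −nFE° = −RT ln K, so ln K = nFE°/(RT) = (2)(96485)(+1.69) / ((8.314)(298)) = 131.629.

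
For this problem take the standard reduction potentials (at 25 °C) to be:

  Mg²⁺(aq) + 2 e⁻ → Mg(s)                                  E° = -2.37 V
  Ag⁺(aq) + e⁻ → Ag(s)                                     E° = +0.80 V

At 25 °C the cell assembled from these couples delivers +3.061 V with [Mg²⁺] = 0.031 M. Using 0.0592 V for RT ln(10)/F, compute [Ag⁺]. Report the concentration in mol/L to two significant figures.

Ag⁺/Ag is the cathode, Mg²⁺/Mg the anode: E°cell = +3.17 V, n = 2.
Overall reaction: 2 Ag⁺(aq) + Mg(s) → 2 Ag(s) + Mg²⁺(aq); Q = [Mg²⁺]^1/[Ag⁺]^2.
From E = E° − (0.0592/n) log Q: log Q = (E° − E)·n/0.0592 = (+3.17 − (+3.061))·2/0.0592 = 3.6824.
So 2·log[Ag⁺] = 1·log(0.031) − log Q = -1.5086 − (3.6824) = -5.1910; log[Ag⁺] = -5.1910 / 2 = -2.5955; [Ag⁺] = 10^(-2.5955) ≈ 0.0025 M.

0.0025 M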